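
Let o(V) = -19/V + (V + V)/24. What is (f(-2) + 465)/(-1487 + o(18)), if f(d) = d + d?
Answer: -4149/13379 ≈ -0.31011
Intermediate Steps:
o(V) = -19/V + V/12 (o(V) = -19/V + (2*V)*(1/24) = -19/V + V/12)
f(d) = 2*d
(f(-2) + 465)/(-1487 + o(18)) = (2*(-2) + 465)/(-1487 + (-19/18 + (1/12)*18)) = (-4 + 465)/(-1487 + (-19*1/18 + 3/2)) = 461/(-1487 + (-19/18 + 3/2)) = 461/(-1487 + 4/9) = 461/(-13379/9) = 461*(-9/13379) = -4149/13379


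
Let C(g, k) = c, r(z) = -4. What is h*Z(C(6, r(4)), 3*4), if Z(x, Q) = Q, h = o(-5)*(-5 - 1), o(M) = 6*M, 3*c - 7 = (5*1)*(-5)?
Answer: 2160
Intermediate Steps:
c = -6 (c = 7/3 + ((5*1)*(-5))/3 = 7/3 + (5*(-5))/3 = 7/3 + (⅓)*(-25) = 7/3 - 25/3 = -6)
h = 180 (h = (6*(-5))*(-5 - 1) = -30*(-6) = 180)
C(g, k) = -6
h*Z(C(6, r(4)), 3*4) = 180*(3*4) = 180*12 = 2160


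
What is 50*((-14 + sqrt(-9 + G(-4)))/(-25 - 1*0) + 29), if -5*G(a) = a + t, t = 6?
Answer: 1478 - 2*I*sqrt(235)/5 ≈ 1478.0 - 6.1319*I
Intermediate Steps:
G(a) = -6/5 - a/5 (G(a) = -(a + 6)/5 = -(6 + a)/5 = -6/5 - a/5)
50*((-14 + sqrt(-9 + G(-4)))/(-25 - 1*0) + 29) = 50*((-14 + sqrt(-9 + (-6/5 - 1/5*(-4))))/(-25 - 1*0) + 29) = 50*((-14 + sqrt(-9 + (-6/5 + 4/5)))/(-25 + 0) + 29) = 50*((-14 + sqrt(-9 - 2/5))/(-25) + 29) = 50*((-14 + sqrt(-47/5))*(-1/25) + 29) = 50*((-14 + I*sqrt(235)/5)*(-1/25) + 29) = 50*((14/25 - I*sqrt(235)/125) + 29) = 50*(739/25 - I*sqrt(235)/125) = 1478 - 2*I*sqrt(235)/5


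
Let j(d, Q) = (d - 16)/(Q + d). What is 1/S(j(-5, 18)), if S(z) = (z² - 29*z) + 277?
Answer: 169/55171 ≈ 0.0030632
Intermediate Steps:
j(d, Q) = (-16 + d)/(Q + d)
S(z) = 277 + z² - 29*z
1/S(j(-5, 18)) = 1/(277 + ((-16 - 5)/(18 - 5))² - 29*(-16 - 5)/(18 - 5)) = 1/(277 + (-21/13)² - 29*(-21)/13) = 1/(277 + ((1/13)*(-21))² - 29*(-21)/13) = 1/(277 + (-21/13)² - 29*(-21/13)) = 1/(277 + 441/169 + 609/13) = 1/(55171/169) = 169/55171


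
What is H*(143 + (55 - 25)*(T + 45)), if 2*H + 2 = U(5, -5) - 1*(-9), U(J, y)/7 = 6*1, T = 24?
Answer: 108437/2 ≈ 54219.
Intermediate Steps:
U(J, y) = 42 (U(J, y) = 7*(6*1) = 7*6 = 42)
H = 49/2 (H = -1 + (42 - 1*(-9))/2 = -1 + (42 + 9)/2 = -1 + (½)*51 = -1 + 51/2 = 49/2 ≈ 24.500)
H*(143 + (55 - 25)*(T + 45)) = 49*(143 + (55 - 25)*(24 + 45))/2 = 49*(143 + 30*69)/2 = 49*(143 + 2070)/2 = (49/2)*2213 = 108437/2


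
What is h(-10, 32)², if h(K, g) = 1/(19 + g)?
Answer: 1/2601 ≈ 0.00038447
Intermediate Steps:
h(-10, 32)² = (1/(19 + 32))² = (1/51)² = 1/2601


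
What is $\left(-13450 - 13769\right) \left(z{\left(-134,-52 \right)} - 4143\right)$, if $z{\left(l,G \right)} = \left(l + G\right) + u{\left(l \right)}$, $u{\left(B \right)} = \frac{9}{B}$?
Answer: $\frac{15789605805}{134} \approx 1.1783 \cdot 10^{8}$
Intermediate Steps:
$z{\left(l,G \right)} = G + l + \frac{9}{l}$ ($z{\left(l,G \right)} = \left(l + G\right) + \frac{9}{l} = \left(G + l\right) + \frac{9}{l} = G + l + \frac{9}{l}$)
$\left(-13450 - 13769\right) \left(z{\left(-134,-52 \right)} - 4143\right) = \left(-13450 - 13769\right) \left(\left(-52 - 134 + \frac{9}{-134}\right) - 4143\right) = - 27219 \left(\left(-52 - 134 + 9 \left(- \frac{1}{134}\right)\right) - 4143\right) = - 27219 \left(\left(-52 - 134 - \frac{9}{134}\right) - 4143\right) = - 27219 \left(- \frac{24933}{134} - 4143\right) = \left(-27219\right) \left(- \frac{580095}{134}\right) = \frac{15789605805}{134}$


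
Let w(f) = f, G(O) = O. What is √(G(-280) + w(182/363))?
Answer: I*√304374/33 ≈ 16.718*I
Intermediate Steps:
√(G(-280) + w(182/363)) = √(-280 + 182/363) = √(-101458/363) = I*√304374/33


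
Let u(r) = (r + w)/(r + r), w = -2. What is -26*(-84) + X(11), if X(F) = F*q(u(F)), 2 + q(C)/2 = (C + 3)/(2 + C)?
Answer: 115070/53 ≈ 2171.1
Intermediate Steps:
u(r) = (-2 + r)/(2*r) (u(r) = (r - 2)/(r + r) = (-2 + r)/((2*r)) = (-2 + r)*(1/(2*r)) = (-2 + r)/(2*r))
q(C) = -4 + 2*(3 + C)/(2 + C) (q(C) = -4 + 2*((C + 3)/(2 + C)) = -4 + 2*((3 + C)/(2 + C)) = -4 + 2*(3 + C)/(2 + C))
X(F) = 2*F*(-1 - (-2 + F)/(2*F))/(2 + (-2 + F)/(2*F)) (X(F) = F*(2*(-1 - (-2 + F)/(2*F))/(2 + (-2 + F)/(2*F))) = 2*F*(-1 - (-2 + F)/(2*F))/(2 + (-2 + F)/(2*F)))
-26*(-84) + X(11) = -26*(-84) + 2*11*(2 - 3*11)/(-2 + 5*11) = 2184 + 2*11*(2 - 33)/(-2 + 55) = 2184 + 2*11*(-31)/53 = 2184 + 2*11*(1/53)*(-31) = 2184 - 682/53 = 115070/53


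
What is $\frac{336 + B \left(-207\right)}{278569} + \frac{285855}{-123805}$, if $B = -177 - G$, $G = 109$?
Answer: $- \frac{14451847881}{6897647009} \approx -2.0952$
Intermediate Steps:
$B = -286$ ($B = -177 - 109 = -286$)
$\frac{336 + B \left(-207\right)}{278569} + \frac{285855}{-123805} = \frac{336 - -59202}{278569} + \frac{285855}{-123805} = \left(336 + 59202\right) \frac{1}{278569} + 285855 \left(- \frac{1}{123805}\right) = 59538 \cdot \frac{1}{278569} - \frac{57171}{24761} = \frac{59538}{278569} - \frac{57171}{24761} = - \frac{14451847881}{6897647009}$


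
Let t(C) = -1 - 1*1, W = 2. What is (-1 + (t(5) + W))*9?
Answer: -9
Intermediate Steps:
t(C) = -2 (t(C) = -1 - 1 = -2)
(-1 + (t(5) + W))*9 = (-1 + (-2 + 2))*9 = (-1 + 0)*9 = -1*9 = -9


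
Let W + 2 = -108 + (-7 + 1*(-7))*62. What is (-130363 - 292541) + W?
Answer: -423882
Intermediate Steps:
W = -978 (W = -2 + (-108 + (-7 + 1*(-7))*62) = -2 + (-108 + (-7 - 7)*62) = -2 + (-108 - 14*62) = -2 + (-108 - 868) = -2 - 976 = -978)
(-130363 - 292541) + W = (-130363 - 292541) - 978 = -422904 - 978 = -423882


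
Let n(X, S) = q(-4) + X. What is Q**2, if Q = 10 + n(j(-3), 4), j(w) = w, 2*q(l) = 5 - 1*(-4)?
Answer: 529/4 ≈ 132.25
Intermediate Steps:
q(l) = 9/2 (q(l) = (5 - 1*(-4))/2 = (5 + 4)/2 = (1/2)*9 = 9/2)
n(X, S) = 9/2 + X
Q = 23/2 (Q = 10 + (9/2 - 3) = 10 + 3/2 = 23/2 ≈ 11.500)
Q**2 = (23/2)**2 = 529/4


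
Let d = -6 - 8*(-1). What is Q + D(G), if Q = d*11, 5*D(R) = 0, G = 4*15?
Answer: 22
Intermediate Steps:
G = 60
d = 2 (d = -6 + 8 = 2)
D(R) = 0 (D(R) = (1/5)*0 = 0)
Q = 22 (Q = 2*11 = 22)
Q + D(G) = 22 + 0 = 22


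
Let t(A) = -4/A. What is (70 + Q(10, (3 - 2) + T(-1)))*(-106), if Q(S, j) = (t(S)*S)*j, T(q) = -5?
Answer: -9116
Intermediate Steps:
Q(S, j) = -4*j (Q(S, j) = ((-4/S)*S)*j = -4*j)
(70 + Q(10, (3 - 2) + T(-1)))*(-106) = (70 - 4*((3 - 2) - 5))*(-106) = (70 - 4*(1 - 5))*(-106) = (70 - 4*(-4))*(-106) = (70 + 16)*(-106) = 86*(-106) = -9116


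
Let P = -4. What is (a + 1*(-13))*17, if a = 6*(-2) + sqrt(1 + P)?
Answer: -425 + 17*I*sqrt(3) ≈ -425.0 + 29.445*I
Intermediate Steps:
a = -12 + I*sqrt(3) (a = 6*(-2) + sqrt(1 - 4) = -12 + sqrt(-3) = -12 + I*sqrt(3) ≈ -12.0 + 1.732*I)
(a + 1*(-13))*17 = ((-12 + I*sqrt(3)) + 1*(-13))*17 = ((-12 + I*sqrt(3)) - 13)*17 = (-25 + I*sqrt(3))*17 = -425 + 17*I*sqrt(3)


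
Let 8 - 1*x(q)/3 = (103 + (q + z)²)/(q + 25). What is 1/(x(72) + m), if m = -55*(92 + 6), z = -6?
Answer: -97/533879 ≈ -0.00018169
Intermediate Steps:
x(q) = 24 - 3*(103 + (-6 + q)²)/(25 + q) (x(q) = 24 - 3*(103 + (q - 6)²)/(q + 25) = 24 - 3*(103 + (-6 + q)²)/(25 + q))
m = -5390 (m = -55*98 = -5390)
1/(x(72) + m) = 1/(3*(61 - 1*72² + 20*72)/(25 + 72) - 5390) = 1/(3*(61 - 1*5184 + 1440)/97 - 5390) = 1/(3*(1/97)*(61 - 5184 + 1440) - 5390) = 1/(3*(1/97)*(-3683) - 5390) = 1/(-11049/97 - 5390) = 1/(-533879/97) = -97/533879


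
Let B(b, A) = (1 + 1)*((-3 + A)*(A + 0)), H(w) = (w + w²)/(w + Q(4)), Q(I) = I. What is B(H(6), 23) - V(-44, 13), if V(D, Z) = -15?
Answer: 935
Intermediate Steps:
H(w) = (w + w²)/(4 + w) (H(w) = (w + w²)/(w + 4) = (w + w²)/(4 + w))
B(b, A) = 2*A*(-3 + A) (B(b, A) = 2*((-3 + A)*A) = 2*(A*(-3 + A)) = 2*A*(-3 + A))
B(H(6), 23) - V(-44, 13) = 2*23*(-3 + 23) - 1*(-15) = 2*23*20 + 15 = 920 + 15 = 935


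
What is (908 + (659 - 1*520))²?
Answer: 1096209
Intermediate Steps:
(908 + (659 - 1*520))² = (908 + (659 - 520))² = (908 + 139)² = 1047² = 1096209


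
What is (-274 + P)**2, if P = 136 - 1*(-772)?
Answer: 401956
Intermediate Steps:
P = 908 (P = 136 + 772 = 908)
(-274 + P)**2 = (-274 + 908)**2 = 634**2 = 401956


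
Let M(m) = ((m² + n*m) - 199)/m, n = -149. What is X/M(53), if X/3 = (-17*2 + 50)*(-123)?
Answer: 312912/5287 ≈ 59.185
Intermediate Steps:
M(m) = (-199 + m² - 149*m)/m (M(m) = ((m² - 149*m) - 199)/m = (-199 + m² - 149*m)/m)
X = -5904 (X = 3*((-17*2 + 50)*(-123)) = 3*((-34 + 50)*(-123)) = 3*(16*(-123)) = 3*(-1968) = -5904)
X/M(53) = -5904/(-149 + 53 - 199/53) = -5904/(-5287/53) = -5904*(-53/5287) = 312912/5287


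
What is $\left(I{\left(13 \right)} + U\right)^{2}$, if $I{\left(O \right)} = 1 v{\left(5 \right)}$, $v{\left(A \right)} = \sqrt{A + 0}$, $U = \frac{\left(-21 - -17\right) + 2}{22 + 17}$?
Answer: $\frac{7609}{1521} - \frac{4 \sqrt{5}}{39} \approx 4.7733$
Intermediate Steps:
$U = - \frac{2}{39}$ ($U = \frac{\left(-21 + 17\right) + 2}{39} = \left(-4 + 2\right) \frac{1}{39} = \left(-2\right) \frac{1}{39} = - \frac{2}{39} \approx -0.051282$)
$v{\left(A \right)} = \sqrt{A}$
$I{\left(O \right)} = \sqrt{5}$ ($I{\left(O \right)} = 1 \sqrt{5} = \sqrt{5}$)
$\left(I{\left(13 \right)} + U\right)^{2} = \left(\sqrt{5} - \frac{2}{39}\right)^{2} = \left(- \frac{2}{39} + \sqrt{5}\right)^{2}$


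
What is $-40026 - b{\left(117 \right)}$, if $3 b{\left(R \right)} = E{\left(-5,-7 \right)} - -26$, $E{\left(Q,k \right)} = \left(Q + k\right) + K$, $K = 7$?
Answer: $-40033$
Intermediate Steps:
$E{\left(Q,k \right)} = 7 + Q + k$ ($E{\left(Q,k \right)} = \left(Q + k\right) + 7 = 7 + Q + k$)
$b{\left(R \right)} = 7$ ($b{\left(R \right)} = \frac{\left(7 - 5 - 7\right) - -26}{3} = \frac{-5 + 26}{3} = \frac{1}{3} \cdot 21 = 7$)
$-40026 - b{\left(117 \right)} = -40026 - 7 = -40033$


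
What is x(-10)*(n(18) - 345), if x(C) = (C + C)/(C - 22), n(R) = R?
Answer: -1635/8 ≈ -204.38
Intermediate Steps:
x(C) = 2*C/(-22 + C) (x(C) = (2*C)/(-22 + C) = 2*C/(-22 + C))
x(-10)*(n(18) - 345) = (2*(-10)/(-22 - 10))*(18 - 345) = (2*(-10)/(-32))*(-327) = (2*(-10)*(-1/32))*(-327) = (5/8)*(-327) = -1635/8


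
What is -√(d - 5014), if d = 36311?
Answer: -√31297 ≈ -176.91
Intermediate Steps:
-√(d - 5014) = -√(36311 - 5014) = -√31297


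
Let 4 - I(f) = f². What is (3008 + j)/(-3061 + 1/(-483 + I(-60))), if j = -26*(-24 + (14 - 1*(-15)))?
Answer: -5869681/6242910 ≈ -0.94022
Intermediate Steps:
I(f) = 4 - f²
j = -130 (j = -26*(-24 + (14 + 15)) = -26*(-24 + 29) = -26*5 = -130)
(3008 + j)/(-3061 + 1/(-483 + I(-60))) = (3008 - 130)/(-3061 + 1/(-483 + (4 - 1*(-60)²))) = 2878/(-3061 + 1/(-483 + (4 - 1*3600))) = 2878/(-3061 + 1/(-483 + (4 - 3600))) = 2878/(-3061 + 1/(-483 - 3596)) = 2878/(-3061 + 1/(-4079)) = 2878/(-3061 - 1/4079) = 2878/(-12485820/4079) = 2878*(-4079/12485820) = -5869681/6242910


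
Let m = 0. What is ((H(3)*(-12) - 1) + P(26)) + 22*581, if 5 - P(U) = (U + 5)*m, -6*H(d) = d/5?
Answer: 63936/5 ≈ 12787.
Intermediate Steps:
H(d) = -d/30 (H(d) = -d/(6*5) = -d/30)
P(U) = 5 (P(U) = 5 - (U + 5)*0 = 5 - (5 + U)*0 = 5 - 1*0 = 5 + 0 = 5)
((H(3)*(-12) - 1) + P(26)) + 22*581 = ((-1/30*3*(-12) - 1) + 5) + 22*581 = ((-⅒*(-12) - 1) + 5) + 12782 = ((6/5 - 1) + 5) + 12782 = (⅕ + 5) + 12782 = 26/5 + 12782 = 63936/5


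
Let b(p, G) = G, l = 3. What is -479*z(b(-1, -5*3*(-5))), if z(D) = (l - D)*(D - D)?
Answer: 0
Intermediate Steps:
z(D) = 0 (z(D) = (3 - D)*(D - D) = (3 - D)*0 = 0)
-479*z(b(-1, -5*3*(-5))) = -479*0 = 0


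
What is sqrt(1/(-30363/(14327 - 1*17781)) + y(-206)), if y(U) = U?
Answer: 2*I*sqrt(47452237653)/30363 ≈ 14.349*I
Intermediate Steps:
sqrt(1/(-30363/(14327 - 1*17781)) + y(-206)) = sqrt(1/(-30363/(14327 - 1*17781)) - 206) = sqrt(1/(-30363/(14327 - 17781)) - 206) = sqrt(1/(-30363/(-3454)) - 206) = sqrt(1/(-30363*(-1/3454)) - 206) = sqrt(1/(30363/3454) - 206) = sqrt(3454/30363 - 206) = sqrt(-6251324/30363) = 2*I*sqrt(47452237653)/30363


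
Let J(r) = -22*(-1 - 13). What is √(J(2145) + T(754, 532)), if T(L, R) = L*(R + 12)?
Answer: 2*√102621 ≈ 640.69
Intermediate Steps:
J(r) = 308 (J(r) = -22*(-14) = 308)
T(L, R) = L*(12 + R)
√(J(2145) + T(754, 532)) = √(308 + 754*(12 + 532)) = √(308 + 754*544) = √(308 + 410176) = √410484 = 2*√102621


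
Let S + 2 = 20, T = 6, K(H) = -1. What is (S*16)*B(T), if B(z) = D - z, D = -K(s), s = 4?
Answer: -1440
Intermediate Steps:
S = 18 (S = -2 + 20 = 18)
D = 1 (D = -1*(-1) = 1)
B(z) = 1 - z
(S*16)*B(T) = (18*16)*(1 - 1*6) = 288*(1 - 6) = 288*(-5) = -1440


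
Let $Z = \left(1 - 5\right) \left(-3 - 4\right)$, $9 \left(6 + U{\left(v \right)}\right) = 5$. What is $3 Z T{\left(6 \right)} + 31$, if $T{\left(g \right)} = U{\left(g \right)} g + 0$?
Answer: $-2713$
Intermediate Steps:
$U{\left(v \right)} = - \frac{49}{9}$ ($U{\left(v \right)} = -6 + \frac{1}{9} \cdot 5 = -6 + \frac{5}{9} = - \frac{49}{9}$)
$T{\left(g \right)} = - \frac{49 g}{9}$ ($T{\left(g \right)} = - \frac{49 g}{9} + 0 = - \frac{49 g}{9}$)
$Z = 28$ ($Z = \left(-4\right) \left(-7\right) = 28$)
$3 Z T{\left(6 \right)} + 31 = 3 \cdot 28 \left(\left(- \frac{49}{9}\right) 6\right) + 31 = 84 \left(- \frac{98}{3}\right) + 31 = -2744 + 31 = -2713$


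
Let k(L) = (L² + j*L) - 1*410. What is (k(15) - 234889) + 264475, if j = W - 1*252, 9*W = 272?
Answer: 78223/3 ≈ 26074.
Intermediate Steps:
W = 272/9 (W = (⅑)*272 = 272/9 ≈ 30.222)
j = -1996/9 (j = 272/9 - 1*252 = 272/9 - 252 = -1996/9 ≈ -221.78)
k(L) = -410 + L² - 1996*L/9 (k(L) = (L² - 1996*L/9) - 1*410 = (L² - 1996*L/9) - 410 = -410 + L² - 1996*L/9)
(k(15) - 234889) + 264475 = ((-410 + 15² - 1996/9*15) - 234889) + 264475 = ((-410 + 225 - 9980/3) - 234889) + 264475 = (-10535/3 - 234889) + 264475 = -715202/3 + 264475 = 78223/3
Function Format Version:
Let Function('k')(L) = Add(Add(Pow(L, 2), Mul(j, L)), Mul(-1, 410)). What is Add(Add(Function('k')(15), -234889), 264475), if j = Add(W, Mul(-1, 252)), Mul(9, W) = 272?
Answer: Rational(78223, 3) ≈ 26074.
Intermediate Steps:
W = Rational(272, 9) (W = Mul(Rational(1, 9), 272) = Rational(272, 9) ≈ 30.222)
j = Rational(-1996, 9) (j = Add(Rational(272, 9), Mul(-1, 252)) = Add(Rational(272, 9), -252) = Rational(-1996, 9) ≈ -221.78)
Function('k')(L) = Add(-410, Pow(L, 2), Mul(Rational(-1996, 9), L)) (Function('k')(L) = Add(Add(Pow(L, 2), Mul(Rational(-1996, 9), L)), Mul(-1, 410)) = Add(Add(Pow(L, 2), Mul(Rational(-1996, 9), L)), -410) = Add(-410, Pow(L, 2), Mul(Rational(-1996, 9), L)))
Add(Add(Function('k')(15), -234889), 264475) = Add(Add(Add(-410, Pow(15, 2), Mul(Rational(-1996, 9), 15)), -234889), 264475) = Add(Add(Add(-410, 225, Rational(-9980, 3)), -234889), 264475) = Add(Add(Rational(-10535, 3), -234889), 264475) = Add(Rational(-715202, 3), 264475) = Rational(78223, 3)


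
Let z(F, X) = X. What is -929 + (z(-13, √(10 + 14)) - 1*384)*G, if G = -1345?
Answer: 515551 - 2690*√6 ≈ 5.0896e+5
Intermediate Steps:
-929 + (z(-13, √(10 + 14)) - 1*384)*G = -929 + (√(10 + 14) - 1*384)*(-1345) = -929 + (√24 - 384)*(-1345) = -929 + (2*√6 - 384)*(-1345) = -929 + (-384 + 2*√6)*(-1345) = -929 + (516480 - 2690*√6) = 515551 - 2690*√6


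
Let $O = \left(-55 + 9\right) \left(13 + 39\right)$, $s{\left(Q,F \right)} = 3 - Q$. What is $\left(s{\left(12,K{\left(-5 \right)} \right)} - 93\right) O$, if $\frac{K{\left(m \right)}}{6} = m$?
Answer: $243984$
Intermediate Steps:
$K{\left(m \right)} = 6 m$
$O = -2392$ ($O = \left(-46\right) 52 = -2392$)
$\left(s{\left(12,K{\left(-5 \right)} \right)} - 93\right) O = \left(\left(3 - 12\right) - 93\right) \left(-2392\right) = \left(-9 - 93\right) \left(-2392\right) = \left(-102\right) \left(-2392\right) = 243984$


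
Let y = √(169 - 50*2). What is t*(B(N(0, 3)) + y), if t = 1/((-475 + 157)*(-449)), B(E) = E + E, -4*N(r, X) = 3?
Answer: -1/95188 + √69/142782 ≈ 4.7671e-5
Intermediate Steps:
N(r, X) = -¾ (N(r, X) = -¼*3 = -¾)
B(E) = 2*E
t = 1/142782 (t = -1/449/(-318) = -1/318*(-1/449) = 1/142782 ≈ 7.0037e-6)
y = √69 (y = √(169 - 100) = √69 ≈ 8.3066)
t*(B(N(0, 3)) + y) = (2*(-¾) + √69)/142782 = (-3/2 + √69)/142782 = -1/95188 + √69/142782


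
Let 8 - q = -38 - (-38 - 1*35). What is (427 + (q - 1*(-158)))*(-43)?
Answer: -23994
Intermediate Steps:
q = -27 (q = 8 - (-38 - (-38 - 1*35)) = 8 - (-38 - (-38 - 35)) = 8 - (-38 - 1*(-73)) = 8 - (-38 + 73) = 8 - 1*35 = 8 - 35 = -27)
(427 + (q - 1*(-158)))*(-43) = (427 + (-27 - 1*(-158)))*(-43) = (427 + (-27 + 158))*(-43) = (427 + 131)*(-43) = 558*(-43) = -23994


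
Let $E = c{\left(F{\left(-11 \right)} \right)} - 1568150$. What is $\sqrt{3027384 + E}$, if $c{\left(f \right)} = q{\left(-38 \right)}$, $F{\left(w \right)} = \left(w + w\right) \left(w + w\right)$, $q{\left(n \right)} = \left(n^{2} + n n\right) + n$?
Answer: $2 \sqrt{365521} \approx 1209.2$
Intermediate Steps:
$q{\left(n \right)} = n + 2 n^{2}$ ($q{\left(n \right)} = \left(n^{2} + n^{2}\right) + n = 2 n^{2} + n = n + 2 n^{2}$)
$F{\left(w \right)} = 4 w^{2}$ ($F{\left(w \right)} = 2 w 2 w = 4 w^{2}$)
$c{\left(f \right)} = 2850$ ($c{\left(f \right)} = - 38 \left(1 + 2 \left(-38\right)\right) = - 38 \left(1 - 76\right) = \left(-38\right) \left(-75\right) = 2850$)
$E = -1565300$ ($E = 2850 - 1568150 = -1565300$)
$\sqrt{3027384 + E} = \sqrt{3027384 - 1565300} = \sqrt{1462084} = 2 \sqrt{365521}$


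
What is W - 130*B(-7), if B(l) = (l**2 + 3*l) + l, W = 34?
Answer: -2696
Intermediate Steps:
B(l) = l**2 + 4*l
W - 130*B(-7) = 34 - (-910)*(4 - 7) = 34 - (-910)*(-3) = 34 - 130*21 = 34 - 2730 = -2696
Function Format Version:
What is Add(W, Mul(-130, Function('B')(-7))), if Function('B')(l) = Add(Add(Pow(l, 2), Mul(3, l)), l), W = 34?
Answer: -2696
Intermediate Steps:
Function('B')(l) = Add(Pow(l, 2), Mul(4, l))
Add(W, Mul(-130, Function('B')(-7))) = Add(34, Mul(-130, Mul(-7, Add(4, -7)))) = Add(34, Mul(-130, Mul(-7, -3))) = Add(34, Mul(-130, 21)) = Add(34, -2730) = -2696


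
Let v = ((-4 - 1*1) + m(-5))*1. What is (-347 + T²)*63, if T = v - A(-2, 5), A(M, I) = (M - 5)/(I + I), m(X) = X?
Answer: -1641213/100 ≈ -16412.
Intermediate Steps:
A(M, I) = (-5 + M)/(2*I) (A(M, I) = (-5 + M)/((2*I)) = (-5 + M)*(1/(2*I)) = (-5 + M)/(2*I))
v = -10 (v = ((-4 - 1*1) - 5)*1 = ((-4 - 1) - 5)*1 = (-5 - 5)*1 = -10*1 = -10)
T = -93/10 (T = -10 - (-5 - 2)/(2*5) = -10 - (-7)/(2*5) = -10 - 1*(-7/10) = -10 + 7/10 = -93/10 ≈ -9.3000)
(-347 + T²)*63 = (-347 + (-93/10)²)*63 = (-347 + 8649/100)*63 = -26051/100*63 = -1641213/100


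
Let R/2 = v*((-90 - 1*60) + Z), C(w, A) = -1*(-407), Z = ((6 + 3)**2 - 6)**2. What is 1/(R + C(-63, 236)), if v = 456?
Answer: 1/4993607 ≈ 2.0026e-7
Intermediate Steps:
Z = 5625 (Z = (9**2 - 6)**2 = (81 - 6)**2 = 75**2 = 5625)
C(w, A) = 407
R = 4993200 (R = 2*(456*((-90 - 1*60) + 5625)) = 2*(456*((-90 - 60) + 5625)) = 2*(456*(-150 + 5625)) = 2*(456*5475) = 2*2496600 = 4993200)
1/(R + C(-63, 236)) = 1/(4993200 + 407) = 1/4993607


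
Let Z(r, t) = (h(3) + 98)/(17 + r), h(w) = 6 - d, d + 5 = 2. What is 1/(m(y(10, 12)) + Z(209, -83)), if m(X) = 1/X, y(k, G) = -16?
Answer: 1808/743 ≈ 2.4334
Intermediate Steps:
d = -3 (d = -5 + 2 = -3)
h(w) = 9 (h(w) = 6 - 1*(-3) = 6 + 3 = 9)
Z(r, t) = 107/(17 + r) (Z(r, t) = (9 + 98)/(17 + r) = 107/(17 + r))
1/(m(y(10, 12)) + Z(209, -83)) = 1/(1/(-16) + 107/(17 + 209)) = 1/(-1/16 + 107/226) = 1/(743/1808) = 1808/743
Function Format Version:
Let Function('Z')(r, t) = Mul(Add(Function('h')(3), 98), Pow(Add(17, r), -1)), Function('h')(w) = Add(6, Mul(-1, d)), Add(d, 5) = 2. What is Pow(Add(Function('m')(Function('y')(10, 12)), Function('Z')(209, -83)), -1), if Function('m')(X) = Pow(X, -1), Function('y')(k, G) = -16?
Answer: Rational(1808, 743) ≈ 2.4334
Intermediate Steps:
d = -3 (d = Add(-5, 2) = -3)
Function('h')(w) = 9 (Function('h')(w) = Add(6, Mul(-1, -3)) = Add(6, 3) = 9)
Function('Z')(r, t) = Mul(107, Pow(Add(17, r), -1)) (Function('Z')(r, t) = Mul(Add(9, 98), Pow(Add(17, r), -1)) = Mul(107, Pow(Add(17, r), -1)))
Pow(Add(Function('m')(Function('y')(10, 12)), Function('Z')(209, -83)), -1) = Pow(Add(Pow(-16, -1), Mul(107, Pow(Add(17, 209), -1))), -1) = Pow(Add(Rational(-1, 16), Mul(107, Pow(226, -1))), -1) = Pow(Add(Rational(-1, 16), Mul(107, Rational(1, 226))), -1) = Pow(Add(Rational(-1, 16), Rational(107, 226)), -1) = Pow(Rational(743, 1808), -1) = Rational(1808, 743)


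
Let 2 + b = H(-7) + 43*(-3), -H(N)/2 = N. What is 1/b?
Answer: -1/117 ≈ -0.0085470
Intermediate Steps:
H(N) = -2*N
b = -117 (b = -2 + (-2*(-7) + 43*(-3)) = -2 + (14 - 129) = -2 - 115 = -117)
1/b = 1/(-117) = -1/117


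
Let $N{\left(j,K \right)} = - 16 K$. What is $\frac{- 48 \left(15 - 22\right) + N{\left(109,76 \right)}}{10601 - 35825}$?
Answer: $\frac{110}{3153} \approx 0.034887$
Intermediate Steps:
$\frac{- 48 \left(15 - 22\right) + N{\left(109,76 \right)}}{10601 - 35825} = \frac{- 48 \left(15 - 22\right) - 1216}{10601 - 35825} = \frac{\left(-48\right) \left(-7\right) - 1216}{-25224} = \left(336 - 1216\right) \left(- \frac{1}{25224}\right) = \left(-880\right) \left(- \frac{1}{25224}\right) = \frac{110}{3153}$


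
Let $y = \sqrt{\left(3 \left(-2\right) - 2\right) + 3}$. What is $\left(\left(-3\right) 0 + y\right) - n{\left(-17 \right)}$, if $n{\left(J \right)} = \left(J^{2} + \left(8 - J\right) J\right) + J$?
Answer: $153 + i \sqrt{5} \approx 153.0 + 2.2361 i$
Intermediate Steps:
$y = i \sqrt{5}$ ($y = \sqrt{\left(-6 - 2\right) + 3} = \sqrt{-8 + 3} = \sqrt{-5} = i \sqrt{5} \approx 2.2361 i$)
$n{\left(J \right)} = J + J^{2} + J \left(8 - J\right)$ ($n{\left(J \right)} = \left(J^{2} + J \left(8 - J\right)\right) + J = J + J^{2} + J \left(8 - J\right)$)
$\left(\left(-3\right) 0 + y\right) - n{\left(-17 \right)} = \left(\left(-3\right) 0 + i \sqrt{5}\right) - 9 \left(-17\right) = \left(0 + i \sqrt{5}\right) - -153 = i \sqrt{5} + 153 = 153 + i \sqrt{5}$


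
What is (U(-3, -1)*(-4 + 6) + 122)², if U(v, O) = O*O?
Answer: 15376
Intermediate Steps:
U(v, O) = O²
(U(-3, -1)*(-4 + 6) + 122)² = ((-1)²*(-4 + 6) + 122)² = (1*2 + 122)² = (2 + 122)² = 124² = 15376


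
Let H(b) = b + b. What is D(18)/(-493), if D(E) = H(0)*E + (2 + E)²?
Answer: -400/493 ≈ -0.81136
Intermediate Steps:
H(b) = 2*b
D(E) = (2 + E)² (D(E) = (2*0)*E + (2 + E)² = 0*E + (2 + E)² = 0 + (2 + E)² = (2 + E)²)
D(18)/(-493) = (2 + 18)²/(-493) = 20²*(-1/493) = 400*(-1/493) = -400/493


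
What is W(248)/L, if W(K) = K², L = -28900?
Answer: -15376/7225 ≈ -2.1282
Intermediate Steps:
W(248)/L = 248²/(-28900) = 61504*(-1/28900) = -15376/7225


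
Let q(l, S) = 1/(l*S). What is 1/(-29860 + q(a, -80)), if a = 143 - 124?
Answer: -1520/45387201 ≈ -3.3490e-5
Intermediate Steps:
a = 19
q(l, S) = 1/(S*l)
1/(-29860 + q(a, -80)) = 1/(-29860 + 1/(-80*19)) = 1/(-29860 - 1/80*1/19) = 1/(-29860 - 1/1520) = 1/(-45387201/1520) = -1520/45387201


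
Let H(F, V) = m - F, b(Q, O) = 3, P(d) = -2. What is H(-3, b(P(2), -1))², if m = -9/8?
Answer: 225/64 ≈ 3.5156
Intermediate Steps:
m = -9/8 (m = -9*⅛ = -9/8 ≈ -1.1250)
H(F, V) = -9/8 - F
H(-3, b(P(2), -1))² = (-9/8 - 1*(-3))² = (-9/8 + 3)² = (15/8)² = 225/64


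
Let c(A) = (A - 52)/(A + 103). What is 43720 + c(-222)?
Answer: 5202954/119 ≈ 43722.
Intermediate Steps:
c(A) = (-52 + A)/(103 + A)
43720 + c(-222) = 43720 + (-52 - 222)/(103 - 222) = 43720 - 274/(-119) = 43720 - 1/119*(-274) = 43720 + 274/119 = 5202954/119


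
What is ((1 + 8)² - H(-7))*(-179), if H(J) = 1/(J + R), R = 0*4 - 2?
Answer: -130670/9 ≈ -14519.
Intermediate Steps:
R = -2 (R = 0 - 2 = -2)
H(J) = 1/(-2 + J) (H(J) = 1/(J - 2) = 1/(-2 + J))
((1 + 8)² - H(-7))*(-179) = ((1 + 8)² - 1/(-2 - 7))*(-179) = (9² - 1/(-9))*(-179) = (81 - 1*(-⅑))*(-179) = (81 + ⅑)*(-179) = (730/9)*(-179) = -130670/9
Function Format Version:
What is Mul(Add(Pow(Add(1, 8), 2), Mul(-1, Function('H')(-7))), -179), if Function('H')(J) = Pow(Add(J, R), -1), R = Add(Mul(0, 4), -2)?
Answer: Rational(-130670, 9) ≈ -14519.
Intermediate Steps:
R = -2 (R = Add(0, -2) = -2)
Function('H')(J) = Pow(Add(-2, J), -1) (Function('H')(J) = Pow(Add(J, -2), -1) = Pow(Add(-2, J), -1))
Mul(Add(Pow(Add(1, 8), 2), Mul(-1, Function('H')(-7))), -179) = Mul(Add(Pow(Add(1, 8), 2), Mul(-1, Pow(Add(-2, -7), -1))), -179) = Mul(Add(Pow(9, 2), Mul(-1, Pow(-9, -1))), -179) = Mul(Add(81, Mul(-1, Rational(-1, 9))), -179) = Mul(Add(81, Rational(1, 9)), -179) = Mul(Rational(730, 9), -179) = Rational(-130670, 9)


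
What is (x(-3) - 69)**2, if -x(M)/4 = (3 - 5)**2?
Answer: 7225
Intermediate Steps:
x(M) = -16 (x(M) = -4*(3 - 5)**2 = -4*(-2)**2 = -4*4 = -16)
(x(-3) - 69)**2 = (-16 - 69)**2 = (-85)**2 = 7225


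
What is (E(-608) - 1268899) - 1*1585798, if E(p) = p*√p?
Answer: -2854697 - 2432*I*√38 ≈ -2.8547e+6 - 14992.0*I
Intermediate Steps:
E(p) = p^(3/2)
(E(-608) - 1268899) - 1*1585798 = ((-608)^(3/2) - 1268899) - 1*1585798 = (-2432*I*√38 - 1268899) - 1585798 = (-1268899 - 2432*I*√38) - 1585798 = -2854697 - 2432*I*√38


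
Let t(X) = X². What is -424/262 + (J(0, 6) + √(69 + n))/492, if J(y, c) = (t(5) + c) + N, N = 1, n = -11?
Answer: -25028/16113 + √58/492 ≈ -1.5378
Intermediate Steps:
J(y, c) = 26 + c (J(y, c) = (5² + c) + 1 = (25 + c) + 1 = 26 + c)
-424/262 + (J(0, 6) + √(69 + n))/492 = -424/262 + ((26 + 6) + √(69 - 11))/492 = -424*1/262 + (32 + √58)*(1/492) = -212/131 + (8/123 + √58/492) = -25028/16113 + √58/492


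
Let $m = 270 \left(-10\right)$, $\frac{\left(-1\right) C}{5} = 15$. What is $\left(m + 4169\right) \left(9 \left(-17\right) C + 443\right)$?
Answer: $17507542$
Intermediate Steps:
$C = -75$ ($C = \left(-5\right) 15 = -75$)
$m = -2700$
$\left(m + 4169\right) \left(9 \left(-17\right) C + 443\right) = \left(-2700 + 4169\right) \left(9 \left(-17\right) \left(-75\right) + 443\right) = 1469 \left(\left(-153\right) \left(-75\right) + 443\right) = 1469 \left(11475 + 443\right) = 1469 \cdot 11918 = 17507542$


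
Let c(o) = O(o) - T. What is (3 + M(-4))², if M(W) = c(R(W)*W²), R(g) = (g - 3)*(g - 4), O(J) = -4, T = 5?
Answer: 36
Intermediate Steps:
R(g) = (-4 + g)*(-3 + g) (R(g) = (-3 + g)*(-4 + g) = (-4 + g)*(-3 + g))
c(o) = -9 (c(o) = -4 - 1*5 = -4 - 5 = -9)
M(W) = -9
(3 + M(-4))² = (3 - 9)² = (-6)² = 36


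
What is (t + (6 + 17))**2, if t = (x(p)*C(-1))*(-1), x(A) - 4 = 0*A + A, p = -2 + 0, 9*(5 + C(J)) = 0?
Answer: 1089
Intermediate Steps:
C(J) = -5 (C(J) = -5 + (1/9)*0 = -5 + 0 = -5)
p = -2
x(A) = 4 + A (x(A) = 4 + (0*A + A) = 4 + (0 + A) = 4 + A)
t = 10 (t = ((4 - 2)*(-5))*(-1) = (2*(-5))*(-1) = -10*(-1) = 10)
(t + (6 + 17))**2 = (10 + (6 + 17))**2 = (10 + 23)**2 = 33**2 = 1089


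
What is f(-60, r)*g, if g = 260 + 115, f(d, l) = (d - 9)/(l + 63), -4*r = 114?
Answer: -750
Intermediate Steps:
r = -57/2 (r = -1/4*114 = -57/2 ≈ -28.500)
f(d, l) = (-9 + d)/(63 + l)
g = 375
f(-60, r)*g = ((-9 - 60)/(63 - 57/2))*375 = (-69/(69/2))*375 = ((2/69)*(-69))*375 = -2*375 = -750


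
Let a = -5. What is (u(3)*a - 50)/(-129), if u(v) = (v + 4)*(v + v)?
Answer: 260/129 ≈ 2.0155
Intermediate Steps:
u(v) = 2*v*(4 + v) (u(v) = (4 + v)*(2*v) = 2*v*(4 + v))
(u(3)*a - 50)/(-129) = ((2*3*(4 + 3))*(-5) - 50)/(-129) = -((2*3*7)*(-5) - 50)/129 = -(42*(-5) - 50)/129 = -(-210 - 50)/129 = -1/129*(-260) = 260/129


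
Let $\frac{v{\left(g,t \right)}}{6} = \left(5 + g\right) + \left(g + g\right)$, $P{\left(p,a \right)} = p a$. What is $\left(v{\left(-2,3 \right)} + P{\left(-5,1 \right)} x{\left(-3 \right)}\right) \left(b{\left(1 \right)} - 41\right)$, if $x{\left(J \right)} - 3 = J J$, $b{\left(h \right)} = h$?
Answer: $2640$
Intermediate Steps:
$P{\left(p,a \right)} = a p$
$x{\left(J \right)} = 3 + J^{2}$ ($x{\left(J \right)} = 3 + J J = 3 + J^{2}$)
$v{\left(g,t \right)} = 30 + 18 g$ ($v{\left(g,t \right)} = 6 \left(\left(5 + g\right) + \left(g + g\right)\right) = 6 \left(\left(5 + g\right) + 2 g\right) = 6 \left(5 + 3 g\right) = 30 + 18 g$)
$\left(v{\left(-2,3 \right)} + P{\left(-5,1 \right)} x{\left(-3 \right)}\right) \left(b{\left(1 \right)} - 41\right) = \left(\left(30 + 18 \left(-2\right)\right) + 1 \left(-5\right) \left(3 + \left(-3\right)^{2}\right)\right) \left(1 - 41\right) = \left(\left(30 - 36\right) - 5 \left(3 + 9\right)\right) \left(-40\right) = \left(-6 - 60\right) \left(-40\right) = \left(-66\right) \left(-40\right) = 2640$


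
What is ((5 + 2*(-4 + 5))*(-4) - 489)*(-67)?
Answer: 34639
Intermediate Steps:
((5 + 2*(-4 + 5))*(-4) - 489)*(-67) = ((5 + 2*1)*(-4) - 489)*(-67) = ((5 + 2)*(-4) - 489)*(-67) = (7*(-4) - 489)*(-67) = (-28 - 489)*(-67) = -517*(-67) = 34639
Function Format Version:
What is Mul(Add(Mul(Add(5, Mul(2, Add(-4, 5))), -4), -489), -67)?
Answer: 34639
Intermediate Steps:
Mul(Add(Mul(Add(5, Mul(2, Add(-4, 5))), -4), -489), -67) = Mul(Add(Mul(Add(5, Mul(2, 1)), -4), -489), -67) = Mul(Add(Mul(Add(5, 2), -4), -489), -67) = Mul(Add(Mul(7, -4), -489), -67) = Mul(Add(-28, -489), -67) = Mul(-517, -67) = 34639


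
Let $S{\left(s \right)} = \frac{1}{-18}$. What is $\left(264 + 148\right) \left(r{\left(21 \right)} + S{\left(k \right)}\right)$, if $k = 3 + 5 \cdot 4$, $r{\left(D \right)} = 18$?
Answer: $\frac{66538}{9} \approx 7393.1$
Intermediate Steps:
$k = 23$ ($k = 3 + 20 = 23$)
$S{\left(s \right)} = - \frac{1}{18}$
$\left(264 + 148\right) \left(r{\left(21 \right)} + S{\left(k \right)}\right) = \left(264 + 148\right) \left(18 - \frac{1}{18}\right) = 412 \cdot \frac{323}{18} = \frac{66538}{9}$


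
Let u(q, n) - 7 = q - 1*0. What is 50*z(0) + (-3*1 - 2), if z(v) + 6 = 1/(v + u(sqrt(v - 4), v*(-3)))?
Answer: -15815/53 - 100*I/53 ≈ -298.4 - 1.8868*I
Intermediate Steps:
u(q, n) = 7 + q (u(q, n) = 7 + (q - 1*0) = 7 + (q + 0) = 7 + q)
z(v) = -6 + 1/(7 + v + sqrt(-4 + v)) (z(v) = -6 + 1/(v + (7 + sqrt(v - 4))) = -6 + 1/(v + (7 + sqrt(-4 + v))) = -6 + 1/(7 + v + sqrt(-4 + v)))
50*z(0) + (-3*1 - 2) = 50*((-41 - 6*0 - 6*sqrt(-4 + 0))/(7 + 0 + sqrt(-4 + 0))) + (-3*1 - 2) = 50*((-41 + 0 - 12*I)/(7 + 0 + sqrt(-4))) + (-3 - 2) = 50*((-41 + 0 - 12*I)/(7 + 0 + 2*I)) - 5 = 50*((-41 + 0 - 12*I)/(7 + 2*I)) - 5 = 50*(((7 - 2*I)/53)*(-41 - 12*I)) - 5 = 50*((-41 - 12*I)*(7 - 2*I)/53) - 5 = 50*(-41 - 12*I)*(7 - 2*I)/53 - 5 = -5 + 50*(-41 - 12*I)*(7 - 2*I)/53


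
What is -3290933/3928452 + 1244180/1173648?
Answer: 762875354/3430520709 ≈ 0.22238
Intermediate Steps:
-3290933/3928452 + 1244180/1173648 = -3290933*1/3928452 + 1244180*(1/1173648) = -3290933/3928452 + 44435/41916 = 762875354/3430520709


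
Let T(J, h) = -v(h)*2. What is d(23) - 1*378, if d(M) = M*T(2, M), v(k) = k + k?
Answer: -2494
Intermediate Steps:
v(k) = 2*k
T(J, h) = -4*h (T(J, h) = -2*h*2 = -4*h)
d(M) = -4*M² (d(M) = M*(-4*M) = -4*M²)
d(23) - 1*378 = -4*23² - 1*378 = -4*529 - 378 = -2116 - 378 = -2494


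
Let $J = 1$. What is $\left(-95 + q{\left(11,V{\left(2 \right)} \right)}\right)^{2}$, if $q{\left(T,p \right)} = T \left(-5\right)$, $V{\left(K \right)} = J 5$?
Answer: $22500$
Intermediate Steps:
$V{\left(K \right)} = 5$ ($V{\left(K \right)} = 1 \cdot 5 = 5$)
$q{\left(T,p \right)} = - 5 T$
$\left(-95 + q{\left(11,V{\left(2 \right)} \right)}\right)^{2} = \left(-95 - 55\right)^{2} = \left(-150\right)^{2} = 22500$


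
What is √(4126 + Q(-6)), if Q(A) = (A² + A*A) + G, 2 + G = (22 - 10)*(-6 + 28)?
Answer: 2*√1115 ≈ 66.783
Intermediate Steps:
G = 262 (G = -2 + (22 - 10)*(-6 + 28) = -2 + 12*22 = -2 + 264 = 262)
Q(A) = 262 + 2*A² (Q(A) = (A² + A*A) + 262 = (A² + A²) + 262 = 2*A² + 262 = 262 + 2*A²)
√(4126 + Q(-6)) = √(4126 + (262 + 2*(-6)²)) = √(4126 + (262 + 2*36)) = √(4126 + (262 + 72)) = √(4126 + 334) = √4460 = 2*√1115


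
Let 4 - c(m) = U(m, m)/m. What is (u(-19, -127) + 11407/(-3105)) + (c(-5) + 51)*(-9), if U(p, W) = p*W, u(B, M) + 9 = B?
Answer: -1775047/3105 ≈ -571.67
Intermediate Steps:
u(B, M) = -9 + B
U(p, W) = W*p
c(m) = 4 - m (c(m) = 4 - m*m/m = 4 - m²/m = 4 - m)
(u(-19, -127) + 11407/(-3105)) + (c(-5) + 51)*(-9) = ((-9 - 19) + 11407/(-3105)) + ((4 - 1*(-5)) + 51)*(-9) = (-28 + 11407*(-1/3105)) + ((4 + 5) + 51)*(-9) = (-28 - 11407/3105) + (9 + 51)*(-9) = -98347/3105 + 60*(-9) = -98347/3105 - 540 = -1775047/3105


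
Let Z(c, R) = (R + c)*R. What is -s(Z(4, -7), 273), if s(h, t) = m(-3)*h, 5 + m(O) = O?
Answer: 168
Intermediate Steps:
m(O) = -5 + O
Z(c, R) = R*(R + c)
s(h, t) = -8*h (s(h, t) = (-5 - 3)*h = -8*h)
-s(Z(4, -7), 273) = -(-8)*(-7*(-7 + 4)) = -(-8)*(-7*(-3)) = -(-8)*21 = -1*(-168) = 168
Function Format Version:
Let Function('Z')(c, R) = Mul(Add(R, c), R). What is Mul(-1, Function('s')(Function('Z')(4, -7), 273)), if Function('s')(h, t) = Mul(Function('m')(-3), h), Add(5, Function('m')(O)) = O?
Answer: 168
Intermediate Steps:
Function('m')(O) = Add(-5, O)
Function('Z')(c, R) = Mul(R, Add(R, c))
Function('s')(h, t) = Mul(-8, h) (Function('s')(h, t) = Mul(Add(-5, -3), h) = Mul(-8, h))
Mul(-1, Function('s')(Function('Z')(4, -7), 273)) = Mul(-1, Mul(-8, Mul(-7, Add(-7, 4)))) = Mul(-1, Mul(-8, Mul(-7, -3))) = Mul(-1, Mul(-8, 21)) = Mul(-1, -168) = 168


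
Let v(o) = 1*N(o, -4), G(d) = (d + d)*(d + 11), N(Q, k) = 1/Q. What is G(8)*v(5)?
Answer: 304/5 ≈ 60.800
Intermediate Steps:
G(d) = 2*d*(11 + d) (G(d) = (2*d)*(11 + d) = 2*d*(11 + d))
v(o) = 1/o
G(8)*v(5) = (2*8*(11 + 8))/5 = (2*8*19)*(⅕) = 304*(⅕) = 304/5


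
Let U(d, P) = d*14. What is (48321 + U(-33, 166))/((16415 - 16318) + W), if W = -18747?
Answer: -47859/18650 ≈ -2.5662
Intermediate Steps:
U(d, P) = 14*d
(48321 + U(-33, 166))/((16415 - 16318) + W) = (48321 + 14*(-33))/((16415 - 16318) - 18747) = (48321 - 462)/(97 - 18747) = 47859/(-18650) = 47859*(-1/18650) = -47859/18650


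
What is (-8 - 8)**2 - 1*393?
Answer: -137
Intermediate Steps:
(-8 - 8)**2 - 1*393 = (-16)**2 - 393 = 256 - 393 = -137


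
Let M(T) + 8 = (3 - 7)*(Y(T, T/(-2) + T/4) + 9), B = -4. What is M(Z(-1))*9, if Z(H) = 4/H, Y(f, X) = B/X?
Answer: -252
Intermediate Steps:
Y(f, X) = -4/X
M(T) = -44 - 64/T (M(T) = -8 + (3 - 7)*(-4/(T/(-2) + T/4) + 9) = -8 - 4*(-4/(T*(-1/2) + T*(1/4)) + 9) = -8 - 4*(-4/(-T/2 + T/4) + 9) = -8 - 4*(-4*(-4/T) + 9) = -8 - 4*(-(-16)/T + 9) = -8 - 4*(16/T + 9) = -8 - 4*(9 + 16/T) = -8 + (-36 - 64/T) = -44 - 64/T)
M(Z(-1))*9 = (-44 - 64/(4/(-1)))*9 = (-44 - 64/(4*(-1)))*9 = (-44 - 64/(-4))*9 = (-44 - 64*(-1/4))*9 = (-44 + 16)*9 = -28*9 = -252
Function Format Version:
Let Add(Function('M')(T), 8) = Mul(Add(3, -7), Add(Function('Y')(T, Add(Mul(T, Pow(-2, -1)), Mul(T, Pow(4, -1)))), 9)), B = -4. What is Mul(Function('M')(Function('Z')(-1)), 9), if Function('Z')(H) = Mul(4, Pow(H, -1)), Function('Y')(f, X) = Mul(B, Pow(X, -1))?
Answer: -252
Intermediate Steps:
Function('Y')(f, X) = Mul(-4, Pow(X, -1))
Function('M')(T) = Add(-44, Mul(-64, Pow(T, -1))) (Function('M')(T) = Add(-8, Mul(Add(3, -7), Add(Mul(-4, Pow(Add(Mul(T, Pow(-2, -1)), Mul(T, Pow(4, -1))), -1)), 9))) = Add(-8, Mul(-4, Add(Mul(-4, Pow(Add(Mul(T, Rational(-1, 2)), Mul(T, Rational(1, 4))), -1)), 9))) = Add(-8, Mul(-4, Add(Mul(-4, Pow(Add(Mul(Rational(-1, 2), T), Mul(Rational(1, 4), T)), -1)), 9))) = Add(-8, Mul(-4, Add(Mul(-4, Pow(Mul(Rational(-1, 4), T), -1)), 9))) = Add(-8, Mul(-4, Add(Mul(-4, Mul(-4, Pow(T, -1))), 9))) = Add(-8, Mul(-4, Add(Mul(16, Pow(T, -1)), 9))) = Add(-8, Mul(-4, Add(9, Mul(16, Pow(T, -1))))) = Add(-8, Add(-36, Mul(-64, Pow(T, -1)))) = Add(-44, Mul(-64, Pow(T, -1))))
Mul(Function('M')(Function('Z')(-1)), 9) = Mul(Add(-44, Mul(-64, Pow(Mul(4, Pow(-1, -1)), -1))), 9) = Mul(Add(-44, Mul(-64, Pow(Mul(4, -1), -1))), 9) = Mul(Add(-44, Mul(-64, Pow(-4, -1))), 9) = Mul(Add(-44, Mul(-64, Rational(-1, 4))), 9) = Mul(Add(-44, 16), 9) = Mul(-28, 9) = -252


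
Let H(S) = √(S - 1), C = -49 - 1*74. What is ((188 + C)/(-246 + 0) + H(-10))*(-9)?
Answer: 195/82 - 9*I*√11 ≈ 2.378 - 29.85*I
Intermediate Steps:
C = -123 (C = -49 - 74 = -123)
H(S) = √(-1 + S)
((188 + C)/(-246 + 0) + H(-10))*(-9) = ((188 - 123)/(-246 + 0) + √(-1 - 10))*(-9) = (65/(-246) + √(-11))*(-9) = (65*(-1/246) + I*√11)*(-9) = (-65/246 + I*√11)*(-9) = 195/82 - 9*I*√11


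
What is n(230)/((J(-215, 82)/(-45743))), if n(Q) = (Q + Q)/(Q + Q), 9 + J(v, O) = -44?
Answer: 45743/53 ≈ 863.08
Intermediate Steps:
J(v, O) = -53 (J(v, O) = -9 - 44 = -53)
n(Q) = 1 (n(Q) = (2*Q)/((2*Q)) = (2*Q)*(1/(2*Q)) = 1)
n(230)/((J(-215, 82)/(-45743))) = 1/(-53/(-45743)) = 1/(-53*(-1/45743)) = 1/(53/45743) = 1*(45743/53) = 45743/53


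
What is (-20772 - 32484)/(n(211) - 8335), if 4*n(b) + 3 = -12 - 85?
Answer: 6657/1045 ≈ 6.3703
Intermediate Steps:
n(b) = -25 (n(b) = -¾ + (-12 - 85)/4 = -¾ + (¼)*(-97) = -¾ - 97/4 = -25)
(-20772 - 32484)/(n(211) - 8335) = (-20772 - 32484)/(-25 - 8335) = -53256/(-8360) = -53256*(-1/8360) = 6657/1045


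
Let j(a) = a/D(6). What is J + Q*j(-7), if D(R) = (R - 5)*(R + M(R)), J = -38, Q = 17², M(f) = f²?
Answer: -517/6 ≈ -86.167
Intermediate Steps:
Q = 289
D(R) = (-5 + R)*(R + R²) (D(R) = (R - 5)*(R + R²) = (-5 + R)*(R + R²))
j(a) = a/42 (j(a) = a/((6*(-5 + 6² - 4*6))) = a/((6*(-5 + 36 - 24))) = a/((6*7)) = a/42)
J + Q*j(-7) = -38 + 289*((1/42)*(-7)) = -38 + 289*(-⅙) = -38 - 289/6 = -517/6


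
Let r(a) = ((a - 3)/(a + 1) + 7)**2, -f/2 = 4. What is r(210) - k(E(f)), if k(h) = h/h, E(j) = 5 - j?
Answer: 2791335/44521 ≈ 62.697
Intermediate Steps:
f = -8 (f = -2*4 = -8)
r(a) = (7 + (-3 + a)/(1 + a))**2 (r(a) = ((-3 + a)/(1 + a) + 7)**2 = (7 + (-3 + a)/(1 + a))**2)
k(h) = 1
r(210) - k(E(f)) = 16*(1 + 2*210)**2/(1 + 210)**2 - 1*1 = 16*(1 + 420)**2/211**2 - 1 = 16*(1/44521)*421**2 - 1 = 16*(1/44521)*177241 - 1 = 2835856/44521 - 1 = 2791335/44521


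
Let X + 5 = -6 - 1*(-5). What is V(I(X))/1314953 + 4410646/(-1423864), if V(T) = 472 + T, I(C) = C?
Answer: -2899564334507/936157119196 ≈ -3.0973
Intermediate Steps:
X = -6 (X = -5 + (-6 - 1*(-5)) = -5 + (-6 + 5) = -5 - 1 = -6)
V(I(X))/1314953 + 4410646/(-1423864) = (472 - 6)/1314953 + 4410646/(-1423864) = 466*(1/1314953) + 4410646*(-1/1423864) = 466/1314953 - 2205323/711932 = -2899564334507/936157119196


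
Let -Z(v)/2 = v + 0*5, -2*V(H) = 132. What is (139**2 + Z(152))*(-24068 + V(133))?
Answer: -458956278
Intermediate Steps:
V(H) = -66 (V(H) = -1/2*132 = -66)
Z(v) = -2*v (Z(v) = -2*(v + 0*5) = -2*(v + 0) = -2*v)
(139**2 + Z(152))*(-24068 + V(133)) = (139**2 - 2*152)*(-24068 - 66) = (19321 - 304)*(-24134) = 19017*(-24134) = -458956278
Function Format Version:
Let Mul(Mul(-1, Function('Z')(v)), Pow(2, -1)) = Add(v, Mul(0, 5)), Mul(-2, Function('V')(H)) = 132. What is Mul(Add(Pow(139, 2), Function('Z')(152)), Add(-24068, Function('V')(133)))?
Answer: -458956278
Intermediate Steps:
Function('V')(H) = -66 (Function('V')(H) = Mul(Rational(-1, 2), 132) = -66)
Function('Z')(v) = Mul(-2, v) (Function('Z')(v) = Mul(-2, Add(v, Mul(0, 5))) = Mul(-2, Add(v, 0)) = Mul(-2, v))
Mul(Add(Pow(139, 2), Function('Z')(152)), Add(-24068, Function('V')(133))) = Mul(Add(Pow(139, 2), Mul(-2, 152)), Add(-24068, -66)) = Mul(Add(19321, -304), -24134) = Mul(19017, -24134) = -458956278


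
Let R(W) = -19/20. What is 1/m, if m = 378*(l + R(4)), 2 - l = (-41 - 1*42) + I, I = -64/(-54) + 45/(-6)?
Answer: 10/341579 ≈ 2.9276e-5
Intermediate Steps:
I = -341/54 (I = -64*(-1/54) + 45*(-⅙) = 32/27 - 15/2 = -341/54 ≈ -6.3148)
R(W) = -19/20 (R(W) = -19*1/20 = -19/20)
l = 4931/54 (l = 2 - ((-41 - 1*42) - 341/54) = 2 - ((-41 - 42) - 341/54) = 2 - (-83 - 341/54) = 2 - 1*(-4823/54) = 2 + 4823/54 = 4931/54 ≈ 91.315)
m = 341579/10 (m = 378*(4931/54 - 19/20) = 378*(48797/540) = 341579/10 ≈ 34158.)
1/m = 1/(341579/10) = 10/341579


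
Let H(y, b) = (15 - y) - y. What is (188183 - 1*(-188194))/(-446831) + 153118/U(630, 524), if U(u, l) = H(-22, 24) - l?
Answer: -68592884363/207776415 ≈ -330.13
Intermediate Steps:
H(y, b) = 15 - 2*y
U(u, l) = 59 - l (U(u, l) = (15 - 2*(-22)) - l = (15 + 44) - l = 59 - l)
(188183 - 1*(-188194))/(-446831) + 153118/U(630, 524) = (188183 - 1*(-188194))/(-446831) + 153118/(59 - 1*524) = (188183 + 188194)*(-1/446831) + 153118/(59 - 524) = 376377*(-1/446831) + 153118/(-465) = -376377/446831 + 153118*(-1/465) = -376377/446831 - 153118/465 = -68592884363/207776415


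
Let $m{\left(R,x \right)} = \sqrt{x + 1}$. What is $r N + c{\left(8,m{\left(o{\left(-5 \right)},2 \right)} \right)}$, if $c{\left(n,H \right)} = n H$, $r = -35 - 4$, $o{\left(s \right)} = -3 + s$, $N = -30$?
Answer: $1170 + 8 \sqrt{3} \approx 1183.9$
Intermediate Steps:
$r = -39$
$m{\left(R,x \right)} = \sqrt{1 + x}$
$c{\left(n,H \right)} = H n$
$r N + c{\left(8,m{\left(o{\left(-5 \right)},2 \right)} \right)} = \left(-39\right) \left(-30\right) + \sqrt{1 + 2} \cdot 8 = 1170 + \sqrt{3} \cdot 8 = 1170 + 8 \sqrt{3}$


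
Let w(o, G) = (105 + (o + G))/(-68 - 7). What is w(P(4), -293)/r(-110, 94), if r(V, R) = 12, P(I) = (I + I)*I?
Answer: 13/75 ≈ 0.17333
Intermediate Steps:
P(I) = 2*I² (P(I) = (2*I)*I = 2*I²)
w(o, G) = -7/5 - G/75 - o/75 (w(o, G) = (105 + (G + o))/(-75) = (105 + G + o)*(-1/75) = -7/5 - G/75 - o/75)
w(P(4), -293)/r(-110, 94) = (-7/5 - 1/75*(-293) - 2*4²/75)/12 = (-7/5 + 293/75 - 2*16/75)*(1/12) = (-7/5 + 293/75 - 1/75*32)*(1/12) = (-7/5 + 293/75 - 32/75)*(1/12) = (52/25)*(1/12) = 13/75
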